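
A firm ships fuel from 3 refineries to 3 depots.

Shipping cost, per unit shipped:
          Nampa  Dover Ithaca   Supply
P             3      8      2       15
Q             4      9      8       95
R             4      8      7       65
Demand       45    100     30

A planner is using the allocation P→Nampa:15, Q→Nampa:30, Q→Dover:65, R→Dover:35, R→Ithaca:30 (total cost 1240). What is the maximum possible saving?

75

Current plan cost = 15·3 + 30·4 + 65·9 + 35·8 + 30·7 = 1240.
Optimal plan:
  P–Ithaca: 15 × 2 = 30
  Q–Nampa: 45 × 4 = 180
  Q–Dover: 35 × 9 = 315
  Q–Ithaca: 15 × 8 = 120
  R–Dover: 65 × 8 = 520
Optimal cost = 1165.
Saving = 1240 − 1165 = 75.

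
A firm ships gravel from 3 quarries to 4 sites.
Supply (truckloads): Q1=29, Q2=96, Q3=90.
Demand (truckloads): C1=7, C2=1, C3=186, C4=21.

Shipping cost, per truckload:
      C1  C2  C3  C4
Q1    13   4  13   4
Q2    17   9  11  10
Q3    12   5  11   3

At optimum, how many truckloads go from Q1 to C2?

1

The minimum-cost plan:
  Q1->C1: 7 × 13 = 91
  Q1->C2: 1 × 4 = 4
  Q1->C4: 21 × 4 = 84
  Q2->C3: 96 × 11 = 1056
  Q3->C3: 90 × 11 = 990
Total cost = 2225.
So Q1→C2 carries 1 truckloads.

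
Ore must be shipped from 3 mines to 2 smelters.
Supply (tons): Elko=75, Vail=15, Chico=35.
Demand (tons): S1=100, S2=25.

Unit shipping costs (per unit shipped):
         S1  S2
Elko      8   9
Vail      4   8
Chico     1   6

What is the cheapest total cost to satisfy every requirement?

Optimal allocation:
  Elko->S1: 50 × 8 = 400
  Elko->S2: 25 × 9 = 225
  Vail->S1: 15 × 4 = 60
  Chico->S1: 35 × 1 = 35
Total = 400 + 225 + 60 + 35 = 720.

720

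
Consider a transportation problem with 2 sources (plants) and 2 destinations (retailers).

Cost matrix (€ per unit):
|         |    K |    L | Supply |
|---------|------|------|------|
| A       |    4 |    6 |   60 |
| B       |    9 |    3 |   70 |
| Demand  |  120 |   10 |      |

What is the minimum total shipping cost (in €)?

810

An optimal shipping plan:
  A->K: 60 units
  B->K: 60 units
  B->L: 10 units
Total cost = €810.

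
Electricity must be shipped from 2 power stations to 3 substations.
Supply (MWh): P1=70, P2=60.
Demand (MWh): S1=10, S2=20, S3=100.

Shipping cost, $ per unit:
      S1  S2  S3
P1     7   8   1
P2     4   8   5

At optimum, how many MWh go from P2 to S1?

Solving gives:
  P1 to S3: 70 × $1 = $70
  P2 to S1: 10 × $4 = $40
  P2 to S2: 20 × $8 = $160
  P2 to S3: 30 × $5 = $150
Total cost = $420.
So P2→S1 carries 10 MWh.

10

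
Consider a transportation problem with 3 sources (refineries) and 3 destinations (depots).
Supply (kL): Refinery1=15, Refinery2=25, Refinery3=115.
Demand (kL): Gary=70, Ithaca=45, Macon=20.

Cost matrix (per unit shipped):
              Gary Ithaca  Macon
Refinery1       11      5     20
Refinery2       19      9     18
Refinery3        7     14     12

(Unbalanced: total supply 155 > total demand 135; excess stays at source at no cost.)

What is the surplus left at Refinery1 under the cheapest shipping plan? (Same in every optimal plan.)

0

Minimum-cost shipments:
  Refinery1->Ithaca: 15 kL
  Refinery2->Ithaca: 25 kL
  Refinery3->Gary: 70 kL
  Refinery3->Ithaca: 5 kL
  Refinery3->Macon: 20 kL
Total cost = 1100.
Refinery1 ships 15 of its 15, leaving 0.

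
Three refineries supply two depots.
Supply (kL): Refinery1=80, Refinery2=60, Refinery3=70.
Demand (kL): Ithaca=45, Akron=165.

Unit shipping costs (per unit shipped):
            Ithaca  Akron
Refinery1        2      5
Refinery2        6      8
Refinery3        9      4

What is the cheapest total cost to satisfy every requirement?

1025

An optimal shipping plan:
  Refinery1→Ithaca: 45 × 2 = 90
  Refinery1→Akron: 35 × 5 = 175
  Refinery2→Akron: 60 × 8 = 480
  Refinery3→Akron: 70 × 4 = 280
Total = 90 + 175 + 480 + 280 = 1025.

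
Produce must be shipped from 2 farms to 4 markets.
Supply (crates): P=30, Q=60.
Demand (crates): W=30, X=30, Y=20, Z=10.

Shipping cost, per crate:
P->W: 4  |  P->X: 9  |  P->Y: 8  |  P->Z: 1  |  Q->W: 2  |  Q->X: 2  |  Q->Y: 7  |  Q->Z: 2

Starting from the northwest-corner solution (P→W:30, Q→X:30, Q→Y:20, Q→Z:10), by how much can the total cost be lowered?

50

Current plan cost = 30·4 + 30·2 + 20·7 + 10·2 = 340.
Optimal plan:
  P to Y: 20 × 8 = 160
  P to Z: 10 × 1 = 10
  Q to W: 30 × 2 = 60
  Q to X: 30 × 2 = 60
Optimal cost = 290.
Saving = 340 − 290 = 50.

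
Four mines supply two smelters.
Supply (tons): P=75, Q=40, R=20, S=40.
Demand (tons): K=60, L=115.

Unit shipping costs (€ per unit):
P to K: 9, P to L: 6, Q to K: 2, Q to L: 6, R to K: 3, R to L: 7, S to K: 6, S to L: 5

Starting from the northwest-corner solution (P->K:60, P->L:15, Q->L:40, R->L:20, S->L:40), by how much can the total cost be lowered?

Current plan cost = 60·9 + 15·6 + 40·6 + 20·7 + 40·5 = €1210.
Optimal plan:
  P–L: 75 × €6 = €450
  Q–K: 40 × €2 = €80
  R–K: 20 × €3 = €60
  S–L: 40 × €5 = €200
Optimal cost = €790.
Saving = 1210 − 790 = €420.

420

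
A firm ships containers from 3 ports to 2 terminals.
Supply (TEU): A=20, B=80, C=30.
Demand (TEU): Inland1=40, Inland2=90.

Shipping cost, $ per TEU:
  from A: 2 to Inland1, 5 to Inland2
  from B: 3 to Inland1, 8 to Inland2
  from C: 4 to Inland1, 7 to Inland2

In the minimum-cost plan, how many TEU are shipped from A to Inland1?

Optimal shipments:
  A→Inland2: 20 TEU
  B→Inland1: 40 TEU
  B→Inland2: 40 TEU
  C→Inland2: 30 TEU
Total cost = $750.
The route A→Inland1 is not used.

0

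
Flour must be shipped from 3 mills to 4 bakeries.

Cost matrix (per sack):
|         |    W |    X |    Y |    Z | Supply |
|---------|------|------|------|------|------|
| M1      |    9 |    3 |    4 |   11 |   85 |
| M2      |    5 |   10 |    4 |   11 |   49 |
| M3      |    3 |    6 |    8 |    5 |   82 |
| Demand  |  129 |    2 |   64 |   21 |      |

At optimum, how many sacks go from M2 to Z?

The minimum-cost plan:
  M1->X: 2 × 3 = 6
  M1->Y: 64 × 4 = 256
  M1->Z: 19 × 11 = 209
  M2->W: 49 × 5 = 245
  M3->W: 80 × 3 = 240
  M3->Z: 2 × 5 = 10
Total cost = 966.
The route M2→Z is not used.

0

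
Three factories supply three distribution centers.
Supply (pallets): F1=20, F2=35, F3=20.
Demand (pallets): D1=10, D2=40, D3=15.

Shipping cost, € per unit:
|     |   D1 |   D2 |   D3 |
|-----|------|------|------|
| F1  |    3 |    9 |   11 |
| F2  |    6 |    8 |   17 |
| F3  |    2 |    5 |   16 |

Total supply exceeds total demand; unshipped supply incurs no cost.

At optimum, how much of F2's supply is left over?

10

Minimum-cost shipments:
  F1→D1: 5 × €3 = €15
  F1→D3: 15 × €11 = €165
  F2→D2: 25 × €8 = €200
  F3→D1: 5 × €2 = €10
  F3→D2: 15 × €5 = €75
Total cost = €465.
F2 ships 25 of its 35, leaving 10.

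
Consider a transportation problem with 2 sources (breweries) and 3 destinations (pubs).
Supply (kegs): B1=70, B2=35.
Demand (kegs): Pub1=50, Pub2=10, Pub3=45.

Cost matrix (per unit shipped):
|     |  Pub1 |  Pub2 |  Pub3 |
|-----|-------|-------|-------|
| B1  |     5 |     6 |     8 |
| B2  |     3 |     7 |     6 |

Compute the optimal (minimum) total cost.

600

Optimal allocation:
  B1->Pub1: 15 × 5 = 75
  B1->Pub2: 10 × 6 = 60
  B1->Pub3: 45 × 8 = 360
  B2->Pub1: 35 × 3 = 105
Total = 75 + 60 + 360 + 105 = 600.
(Supply check: B1 ships 70; B2 ships 35.)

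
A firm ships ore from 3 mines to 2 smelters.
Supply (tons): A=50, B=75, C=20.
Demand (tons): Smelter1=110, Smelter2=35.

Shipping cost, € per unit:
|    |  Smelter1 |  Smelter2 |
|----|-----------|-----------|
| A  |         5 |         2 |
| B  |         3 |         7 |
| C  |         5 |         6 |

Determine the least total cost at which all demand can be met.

One minimum-cost allocation:
  A to Smelter1: 15 × €5 = €75
  A to Smelter2: 35 × €2 = €70
  B to Smelter1: 75 × €3 = €225
  C to Smelter1: 20 × €5 = €100
Total = 75 + 70 + 225 + 100 = €470.

470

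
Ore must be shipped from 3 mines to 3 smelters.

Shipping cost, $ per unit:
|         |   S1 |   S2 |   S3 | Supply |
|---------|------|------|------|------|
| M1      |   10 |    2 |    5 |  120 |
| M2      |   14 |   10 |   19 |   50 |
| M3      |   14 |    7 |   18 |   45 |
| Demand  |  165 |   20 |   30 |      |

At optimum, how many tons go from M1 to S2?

20

The minimum-cost plan:
  M1–S1: 70 × $10 = $700
  M1–S2: 20 × $2 = $40
  M1–S3: 30 × $5 = $150
  M2–S1: 50 × $14 = $700
  M3–S1: 45 × $14 = $630
Total cost = $2220.
So M1→S2 carries 20 tons.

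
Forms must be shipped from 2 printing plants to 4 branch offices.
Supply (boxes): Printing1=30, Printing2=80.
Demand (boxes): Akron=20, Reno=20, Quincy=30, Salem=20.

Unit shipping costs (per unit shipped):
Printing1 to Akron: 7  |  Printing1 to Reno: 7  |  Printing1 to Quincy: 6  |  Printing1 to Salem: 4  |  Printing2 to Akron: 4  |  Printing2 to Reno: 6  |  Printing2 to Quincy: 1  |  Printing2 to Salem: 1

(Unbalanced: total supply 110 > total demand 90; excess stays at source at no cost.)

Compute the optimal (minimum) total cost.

An optimal shipping plan:
  Printing1→Reno: 10 × 7 = 70
  Printing2→Akron: 20 × 4 = 80
  Printing2→Reno: 10 × 6 = 60
  Printing2→Quincy: 30 × 1 = 30
  Printing2→Salem: 20 × 1 = 20
Total = 70 + 80 + 60 + 30 + 20 = 260.
(Supply check: Printing1 ships 10; Printing2 ships 80.)

260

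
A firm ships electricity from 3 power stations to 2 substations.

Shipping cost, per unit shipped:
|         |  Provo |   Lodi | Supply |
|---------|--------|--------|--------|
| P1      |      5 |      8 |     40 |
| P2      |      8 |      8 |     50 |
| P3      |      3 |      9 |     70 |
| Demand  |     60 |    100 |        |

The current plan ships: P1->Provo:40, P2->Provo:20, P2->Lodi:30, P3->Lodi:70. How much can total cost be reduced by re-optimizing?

Current plan cost = 40·5 + 20·8 + 30·8 + 70·9 = 1230.
Optimal plan:
  P1->Lodi: 40 × 8 = 320
  P2->Lodi: 50 × 8 = 400
  P3->Provo: 60 × 3 = 180
  P3->Lodi: 10 × 9 = 90
Optimal cost = 990.
Saving = 1230 − 990 = 240.

240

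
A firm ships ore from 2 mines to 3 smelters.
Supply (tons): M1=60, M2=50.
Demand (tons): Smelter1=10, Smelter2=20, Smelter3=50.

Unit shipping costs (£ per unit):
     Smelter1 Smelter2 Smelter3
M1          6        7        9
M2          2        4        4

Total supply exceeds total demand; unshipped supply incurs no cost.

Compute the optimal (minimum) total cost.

An optimal shipping plan:
  M1–Smelter1: 10 tons
  M1–Smelter2: 20 tons
  M2–Smelter3: 50 tons
Total cost = £400.

400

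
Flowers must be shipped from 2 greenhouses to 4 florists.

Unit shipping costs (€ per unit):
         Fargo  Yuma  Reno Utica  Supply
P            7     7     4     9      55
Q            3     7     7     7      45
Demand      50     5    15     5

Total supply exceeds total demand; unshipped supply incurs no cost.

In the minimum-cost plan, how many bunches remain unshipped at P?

Minimum-cost shipments:
  P to Fargo: 5 × €7 = €35
  P to Yuma: 5 × €7 = €35
  P to Reno: 15 × €4 = €60
  P to Utica: 5 × €9 = €45
  Q to Fargo: 45 × €3 = €135
Total cost = €310.
P ships 30 of its 55, leaving 25.

25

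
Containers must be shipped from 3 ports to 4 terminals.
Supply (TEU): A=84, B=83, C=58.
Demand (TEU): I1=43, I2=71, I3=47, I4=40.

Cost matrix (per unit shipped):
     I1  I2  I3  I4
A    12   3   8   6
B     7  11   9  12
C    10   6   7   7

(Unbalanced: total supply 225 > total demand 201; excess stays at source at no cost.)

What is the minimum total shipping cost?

One minimum-cost allocation:
  A→I2: 71 × 3 = 213
  A→I4: 13 × 6 = 78
  B→I1: 43 × 7 = 301
  B→I3: 16 × 9 = 144
  C→I3: 31 × 7 = 217
  C→I4: 27 × 7 = 189
Total = 213 + 78 + 301 + 144 + 217 + 189 = 1142.

1142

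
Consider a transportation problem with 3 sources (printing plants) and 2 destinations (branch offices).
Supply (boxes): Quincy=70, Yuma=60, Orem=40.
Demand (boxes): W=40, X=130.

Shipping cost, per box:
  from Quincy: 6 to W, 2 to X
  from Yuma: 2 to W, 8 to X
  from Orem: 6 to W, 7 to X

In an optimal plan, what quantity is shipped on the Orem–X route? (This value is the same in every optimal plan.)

40

The minimum-cost plan:
  Quincy–X: 70 × 2 = 140
  Yuma–W: 40 × 2 = 80
  Yuma–X: 20 × 8 = 160
  Orem–X: 40 × 7 = 280
Total cost = 660.
So Orem→X carries 40 boxes.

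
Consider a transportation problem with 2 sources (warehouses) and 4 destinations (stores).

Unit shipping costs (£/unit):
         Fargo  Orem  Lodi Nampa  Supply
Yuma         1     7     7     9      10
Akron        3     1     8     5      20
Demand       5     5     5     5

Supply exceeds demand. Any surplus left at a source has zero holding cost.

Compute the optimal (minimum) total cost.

A cheapest plan:
  Yuma->Fargo: 5 units
  Yuma->Lodi: 5 units
  Akron->Orem: 5 units
  Akron->Nampa: 5 units
Total cost = £70.

70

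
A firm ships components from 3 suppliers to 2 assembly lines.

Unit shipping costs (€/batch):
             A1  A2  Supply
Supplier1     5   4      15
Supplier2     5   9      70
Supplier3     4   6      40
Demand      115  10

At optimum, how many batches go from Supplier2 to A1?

The minimum-cost plan:
  Supplier1 to A1: 5 × €5 = €25
  Supplier1 to A2: 10 × €4 = €40
  Supplier2 to A1: 70 × €5 = €350
  Supplier3 to A1: 40 × €4 = €160
Total cost = €575.
So Supplier2→A1 carries 70 batches.

70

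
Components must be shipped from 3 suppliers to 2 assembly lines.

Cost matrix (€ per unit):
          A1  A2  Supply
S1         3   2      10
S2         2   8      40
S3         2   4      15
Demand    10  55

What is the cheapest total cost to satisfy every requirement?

One minimum-cost allocation:
  S1–A2: 10 × €2 = €20
  S2–A1: 10 × €2 = €20
  S2–A2: 30 × €8 = €240
  S3–A2: 15 × €4 = €60
Total = 20 + 20 + 240 + 60 = €340.
(Supply check: S1 ships 10; S2 ships 40; S3 ships 15.)

340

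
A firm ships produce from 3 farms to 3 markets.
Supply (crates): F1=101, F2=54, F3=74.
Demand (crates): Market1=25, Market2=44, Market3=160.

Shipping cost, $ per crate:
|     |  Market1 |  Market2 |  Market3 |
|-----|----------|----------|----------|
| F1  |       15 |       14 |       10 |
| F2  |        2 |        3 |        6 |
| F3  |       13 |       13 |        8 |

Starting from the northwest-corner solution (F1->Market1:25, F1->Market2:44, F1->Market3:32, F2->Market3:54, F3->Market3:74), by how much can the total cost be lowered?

Current plan cost = 25·15 + 44·14 + 32·10 + 54·6 + 74·8 = $2227.
Optimal plan:
  F1 to Market2: 15 × $14 = $210
  F1 to Market3: 86 × $10 = $860
  F2 to Market1: 25 × $2 = $50
  F2 to Market2: 29 × $3 = $87
  F3 to Market3: 74 × $8 = $592
Optimal cost = $1799.
Saving = 2227 − 1799 = $428.

428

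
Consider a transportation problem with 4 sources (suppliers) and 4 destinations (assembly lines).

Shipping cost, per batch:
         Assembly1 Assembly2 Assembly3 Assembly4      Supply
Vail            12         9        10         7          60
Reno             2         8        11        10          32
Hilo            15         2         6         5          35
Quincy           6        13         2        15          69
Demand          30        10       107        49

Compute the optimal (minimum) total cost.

One minimum-cost allocation:
  Vail->Assembly3: 11 × 10 = 110
  Vail->Assembly4: 49 × 7 = 343
  Reno->Assembly1: 30 × 2 = 60
  Reno->Assembly3: 2 × 11 = 22
  Hilo->Assembly2: 10 × 2 = 20
  Hilo->Assembly3: 25 × 6 = 150
  Quincy->Assembly3: 69 × 2 = 138
Total = 110 + 343 + 60 + 22 + 20 + 150 + 138 = 843.
(Supply check: Vail ships 60; Reno ships 32; Hilo ships 35; Quincy ships 69.)

843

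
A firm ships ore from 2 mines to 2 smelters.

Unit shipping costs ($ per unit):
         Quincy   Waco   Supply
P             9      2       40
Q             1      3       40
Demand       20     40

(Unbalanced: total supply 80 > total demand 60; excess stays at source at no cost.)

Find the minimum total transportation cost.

A cheapest plan:
  P→Waco: 40 × $2 = $80
  Q→Quincy: 20 × $1 = $20
Total = 80 + 20 = $100.

100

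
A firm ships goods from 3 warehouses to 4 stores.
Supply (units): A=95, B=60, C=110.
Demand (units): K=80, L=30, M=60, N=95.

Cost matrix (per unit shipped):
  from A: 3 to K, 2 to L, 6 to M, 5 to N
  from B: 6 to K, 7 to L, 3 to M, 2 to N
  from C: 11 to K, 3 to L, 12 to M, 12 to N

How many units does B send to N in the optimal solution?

60

Optimal shipments:
  A to K: 80 × 3 = 240
  A to N: 15 × 5 = 75
  B to N: 60 × 2 = 120
  C to L: 30 × 3 = 90
  C to M: 60 × 12 = 720
  C to N: 20 × 12 = 240
Total cost = 1485.
So B→N carries 60 units.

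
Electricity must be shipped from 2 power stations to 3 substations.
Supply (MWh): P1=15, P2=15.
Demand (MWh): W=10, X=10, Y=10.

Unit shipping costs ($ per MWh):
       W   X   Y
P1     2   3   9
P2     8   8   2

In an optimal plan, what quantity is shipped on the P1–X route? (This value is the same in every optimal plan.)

The minimum-cost plan:
  P1→W: 10 × $2 = $20
  P1→X: 5 × $3 = $15
  P2→X: 5 × $8 = $40
  P2→Y: 10 × $2 = $20
Total cost = $95.
So P1→X carries 5 MWh.

5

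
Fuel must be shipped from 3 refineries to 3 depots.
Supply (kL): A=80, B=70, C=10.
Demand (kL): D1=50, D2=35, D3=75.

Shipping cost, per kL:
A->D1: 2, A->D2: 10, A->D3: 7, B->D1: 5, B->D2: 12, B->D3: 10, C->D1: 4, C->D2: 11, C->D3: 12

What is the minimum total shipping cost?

1170

One minimum-cost allocation:
  A->D1: 5 × 2 = 10
  A->D3: 75 × 7 = 525
  B->D1: 45 × 5 = 225
  B->D2: 25 × 12 = 300
  C->D2: 10 × 11 = 110
Total = 10 + 525 + 225 + 300 + 110 = 1170.
(Supply check: A ships 80; B ships 70; C ships 10.)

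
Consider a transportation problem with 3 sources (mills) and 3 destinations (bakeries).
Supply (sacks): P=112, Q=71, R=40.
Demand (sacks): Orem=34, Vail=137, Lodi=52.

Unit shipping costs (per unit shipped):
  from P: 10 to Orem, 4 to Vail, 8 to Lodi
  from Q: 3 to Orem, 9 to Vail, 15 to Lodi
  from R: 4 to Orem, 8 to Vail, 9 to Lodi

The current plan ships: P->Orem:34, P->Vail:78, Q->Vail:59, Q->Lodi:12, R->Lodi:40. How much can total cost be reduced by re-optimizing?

Current plan cost = 34·10 + 78·4 + 59·9 + 12·15 + 40·9 = 1723.
Optimal plan:
  P→Vail: 100 sacks
  P→Lodi: 12 sacks
  Q→Orem: 34 sacks
  Q→Vail: 37 sacks
  R→Lodi: 40 sacks
Optimal cost = 1291.
Saving = 1723 − 1291 = 432.

432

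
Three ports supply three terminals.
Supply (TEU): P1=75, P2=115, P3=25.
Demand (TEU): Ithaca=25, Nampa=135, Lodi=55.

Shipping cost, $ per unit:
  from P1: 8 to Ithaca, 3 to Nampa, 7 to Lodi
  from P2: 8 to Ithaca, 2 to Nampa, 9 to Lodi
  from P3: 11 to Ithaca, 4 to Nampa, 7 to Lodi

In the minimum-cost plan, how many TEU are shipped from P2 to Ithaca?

Optimal shipments:
  P1 to Ithaca: 25 TEU
  P1 to Nampa: 20 TEU
  P1 to Lodi: 30 TEU
  P2 to Nampa: 115 TEU
  P3 to Lodi: 25 TEU
Total cost = $875.
The route P2→Ithaca is not used.

0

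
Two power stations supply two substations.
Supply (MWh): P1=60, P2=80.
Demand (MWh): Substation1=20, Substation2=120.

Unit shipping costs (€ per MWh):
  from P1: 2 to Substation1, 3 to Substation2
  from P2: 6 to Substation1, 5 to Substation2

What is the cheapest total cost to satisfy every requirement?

Optimal allocation:
  P1–Substation1: 20 × €2 = €40
  P1–Substation2: 40 × €3 = €120
  P2–Substation2: 80 × €5 = €400
Total = 40 + 120 + 400 = €560.
(Supply check: P1 ships 60; P2 ships 80.)

560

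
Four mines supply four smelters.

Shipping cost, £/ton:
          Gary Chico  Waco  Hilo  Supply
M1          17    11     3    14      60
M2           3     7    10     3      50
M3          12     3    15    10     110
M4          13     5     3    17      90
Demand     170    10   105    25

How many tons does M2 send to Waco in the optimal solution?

0

Optimal shipments:
  M1–Waco: 60 × £3 = £180
  M2–Gary: 50 × £3 = £150
  M3–Gary: 75 × £12 = £900
  M3–Chico: 10 × £3 = £30
  M3–Hilo: 25 × £10 = £250
  M4–Gary: 45 × £13 = £585
  M4–Waco: 45 × £3 = £135
Total cost = £2230.
The route M2→Waco is not used.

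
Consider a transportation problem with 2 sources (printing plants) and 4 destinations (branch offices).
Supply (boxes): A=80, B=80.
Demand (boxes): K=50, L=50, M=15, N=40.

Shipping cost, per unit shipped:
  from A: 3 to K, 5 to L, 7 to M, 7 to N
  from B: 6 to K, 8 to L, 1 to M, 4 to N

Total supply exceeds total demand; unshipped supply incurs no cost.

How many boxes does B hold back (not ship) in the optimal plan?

5

An optimal plan:
  A→K: 50 boxes
  A→L: 30 boxes
  B→L: 20 boxes
  B→M: 15 boxes
  B→N: 40 boxes
Total cost = 635.
B ships 75 of its 80, leaving 5.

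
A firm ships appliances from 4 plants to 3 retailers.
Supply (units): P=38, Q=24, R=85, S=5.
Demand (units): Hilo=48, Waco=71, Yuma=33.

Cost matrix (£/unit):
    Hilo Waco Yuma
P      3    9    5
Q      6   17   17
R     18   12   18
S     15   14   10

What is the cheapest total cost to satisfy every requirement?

1440

One minimum-cost allocation:
  P->Hilo: 24 units
  P->Yuma: 14 units
  Q->Hilo: 24 units
  R->Waco: 71 units
  R->Yuma: 14 units
  S->Yuma: 5 units
Total cost = £1440.
(Supply check: P ships 38; Q ships 24; R ships 85; S ships 5.)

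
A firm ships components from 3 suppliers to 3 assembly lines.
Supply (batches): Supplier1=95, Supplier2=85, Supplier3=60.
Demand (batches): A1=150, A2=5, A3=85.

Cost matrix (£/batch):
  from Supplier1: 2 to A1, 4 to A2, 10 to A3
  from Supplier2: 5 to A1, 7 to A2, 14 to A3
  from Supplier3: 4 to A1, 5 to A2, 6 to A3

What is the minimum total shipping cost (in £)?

1185

A cheapest plan:
  Supplier1->A1: 65 batches
  Supplier1->A2: 5 batches
  Supplier1->A3: 25 batches
  Supplier2->A1: 85 batches
  Supplier3->A3: 60 batches
Total cost = £1185.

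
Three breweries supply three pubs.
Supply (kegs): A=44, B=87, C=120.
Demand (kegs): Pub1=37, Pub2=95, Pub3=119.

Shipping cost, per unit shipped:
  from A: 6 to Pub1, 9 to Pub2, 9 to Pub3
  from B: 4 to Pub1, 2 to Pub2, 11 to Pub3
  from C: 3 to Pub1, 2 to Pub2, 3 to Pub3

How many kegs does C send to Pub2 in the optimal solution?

8

The minimum-cost plan:
  A–Pub1: 37 kegs
  A–Pub3: 7 kegs
  B–Pub2: 87 kegs
  C–Pub2: 8 kegs
  C–Pub3: 112 kegs
Total cost = 811.
So C→Pub2 carries 8 kegs.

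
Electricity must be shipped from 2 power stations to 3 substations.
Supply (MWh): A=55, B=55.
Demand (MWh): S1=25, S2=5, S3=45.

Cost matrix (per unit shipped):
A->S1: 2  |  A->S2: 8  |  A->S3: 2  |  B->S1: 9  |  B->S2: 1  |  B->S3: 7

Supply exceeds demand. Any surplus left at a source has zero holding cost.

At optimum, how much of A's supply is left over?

0

An optimal plan:
  A→S1: 25 × 2 = 50
  A→S3: 30 × 2 = 60
  B→S2: 5 × 1 = 5
  B→S3: 15 × 7 = 105
Total cost = 220.
A ships 55 of its 55, leaving 0.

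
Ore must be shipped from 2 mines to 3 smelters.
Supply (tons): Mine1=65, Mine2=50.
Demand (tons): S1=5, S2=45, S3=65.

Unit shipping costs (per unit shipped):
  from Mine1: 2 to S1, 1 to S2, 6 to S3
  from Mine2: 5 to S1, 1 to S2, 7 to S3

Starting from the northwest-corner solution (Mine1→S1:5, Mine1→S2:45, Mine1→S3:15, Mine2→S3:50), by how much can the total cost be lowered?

Current plan cost = 5·2 + 45·1 + 15·6 + 50·7 = 495.
Optimal plan:
  Mine1–S1: 5 × 2 = 10
  Mine1–S3: 60 × 6 = 360
  Mine2–S2: 45 × 1 = 45
  Mine2–S3: 5 × 7 = 35
Optimal cost = 450.
Saving = 495 − 450 = 45.

45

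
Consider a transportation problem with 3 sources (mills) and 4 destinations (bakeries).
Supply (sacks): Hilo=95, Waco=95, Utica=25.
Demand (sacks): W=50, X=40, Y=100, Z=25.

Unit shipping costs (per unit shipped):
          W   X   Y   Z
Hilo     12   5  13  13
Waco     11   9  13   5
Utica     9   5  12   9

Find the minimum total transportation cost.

An optimal shipping plan:
  Hilo→X: 40 × 5 = 200
  Hilo→Y: 55 × 13 = 715
  Waco→W: 25 × 11 = 275
  Waco→Y: 45 × 13 = 585
  Waco→Z: 25 × 5 = 125
  Utica→W: 25 × 9 = 225
Total = 200 + 715 + 275 + 585 + 125 + 225 = 2125.

2125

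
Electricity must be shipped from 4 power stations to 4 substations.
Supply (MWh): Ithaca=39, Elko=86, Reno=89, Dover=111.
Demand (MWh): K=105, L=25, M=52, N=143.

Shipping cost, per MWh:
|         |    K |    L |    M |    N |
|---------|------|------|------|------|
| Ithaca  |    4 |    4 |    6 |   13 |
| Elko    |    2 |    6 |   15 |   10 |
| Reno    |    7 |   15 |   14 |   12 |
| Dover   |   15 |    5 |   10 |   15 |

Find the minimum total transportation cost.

2691

A cheapest plan:
  Ithaca->K: 19 × 4 = 76
  Ithaca->M: 20 × 6 = 120
  Elko->K: 86 × 2 = 172
  Reno->N: 89 × 12 = 1068
  Dover->L: 25 × 5 = 125
  Dover->M: 32 × 10 = 320
  Dover->N: 54 × 15 = 810
Total = 76 + 120 + 172 + 1068 + 125 + 320 + 810 = 2691.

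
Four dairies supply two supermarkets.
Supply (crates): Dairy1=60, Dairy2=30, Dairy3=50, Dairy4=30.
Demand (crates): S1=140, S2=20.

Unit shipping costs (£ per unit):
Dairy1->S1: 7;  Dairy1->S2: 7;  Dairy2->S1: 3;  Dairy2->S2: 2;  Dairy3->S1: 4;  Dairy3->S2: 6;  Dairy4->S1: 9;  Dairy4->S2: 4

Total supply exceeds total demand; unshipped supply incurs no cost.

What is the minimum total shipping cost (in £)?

790

One minimum-cost allocation:
  Dairy1→S1: 60 × £7 = £420
  Dairy2→S1: 30 × £3 = £90
  Dairy3→S1: 50 × £4 = £200
  Dairy4→S2: 20 × £4 = £80
Total = 420 + 90 + 200 + 80 = £790.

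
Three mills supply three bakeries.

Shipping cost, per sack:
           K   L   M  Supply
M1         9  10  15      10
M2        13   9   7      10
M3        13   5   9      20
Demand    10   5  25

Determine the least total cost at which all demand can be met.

320

A cheapest plan:
  M1 to K: 10 sacks
  M2 to M: 10 sacks
  M3 to L: 5 sacks
  M3 to M: 15 sacks
Total cost = 320.
(Supply check: M1 ships 10; M2 ships 10; M3 ships 20.)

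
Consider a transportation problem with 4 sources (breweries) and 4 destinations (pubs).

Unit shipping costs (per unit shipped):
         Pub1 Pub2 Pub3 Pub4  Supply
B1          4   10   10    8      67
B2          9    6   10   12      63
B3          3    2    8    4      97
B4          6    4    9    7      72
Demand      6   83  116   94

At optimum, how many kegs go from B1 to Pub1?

Solving gives:
  B1–Pub1: 6 × 4 = 24
  B1–Pub3: 53 × 10 = 530
  B1–Pub4: 8 × 8 = 64
  B2–Pub3: 63 × 10 = 630
  B3–Pub2: 11 × 2 = 22
  B3–Pub4: 86 × 4 = 344
  B4–Pub2: 72 × 4 = 288
Total cost = 1902.
So B1→Pub1 carries 6 kegs.

6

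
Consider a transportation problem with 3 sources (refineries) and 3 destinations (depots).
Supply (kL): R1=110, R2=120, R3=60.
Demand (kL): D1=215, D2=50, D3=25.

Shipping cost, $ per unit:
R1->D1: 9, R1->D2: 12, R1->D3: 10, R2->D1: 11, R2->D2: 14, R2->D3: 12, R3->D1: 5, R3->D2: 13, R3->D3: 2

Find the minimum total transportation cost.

Optimal allocation:
  R1->D1: 60 × $9 = $540
  R1->D2: 50 × $12 = $600
  R2->D1: 120 × $11 = $1320
  R3->D1: 35 × $5 = $175
  R3->D3: 25 × $2 = $50
Total = 540 + 600 + 1320 + 175 + 50 = $2685.

2685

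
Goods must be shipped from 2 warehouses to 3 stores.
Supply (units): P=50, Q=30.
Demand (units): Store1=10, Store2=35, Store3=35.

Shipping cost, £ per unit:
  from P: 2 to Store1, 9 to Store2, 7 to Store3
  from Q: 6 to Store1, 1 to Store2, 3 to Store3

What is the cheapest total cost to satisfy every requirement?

A cheapest plan:
  P→Store1: 10 × £2 = £20
  P→Store2: 5 × £9 = £45
  P→Store3: 35 × £7 = £245
  Q→Store2: 30 × £1 = £30
Total = 20 + 45 + 245 + 30 = £340.
(Supply check: P ships 50; Q ships 30.)

340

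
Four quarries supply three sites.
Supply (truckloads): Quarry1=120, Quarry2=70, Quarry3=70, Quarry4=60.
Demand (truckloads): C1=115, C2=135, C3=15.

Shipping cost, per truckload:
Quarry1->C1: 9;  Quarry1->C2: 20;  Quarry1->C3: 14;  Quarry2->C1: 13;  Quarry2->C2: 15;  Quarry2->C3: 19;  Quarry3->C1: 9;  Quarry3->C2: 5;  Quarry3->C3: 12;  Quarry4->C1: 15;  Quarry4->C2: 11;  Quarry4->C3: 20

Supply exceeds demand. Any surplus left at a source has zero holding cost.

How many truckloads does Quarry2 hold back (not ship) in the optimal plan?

55

Minimum-cost shipments:
  Quarry1–C1: 105 × 9 = 945
  Quarry1–C3: 15 × 14 = 210
  Quarry2–C1: 10 × 13 = 130
  Quarry2–C2: 5 × 15 = 75
  Quarry3–C2: 70 × 5 = 350
  Quarry4–C2: 60 × 11 = 660
Total cost = 2370.
Quarry2 ships 15 of its 70, leaving 55.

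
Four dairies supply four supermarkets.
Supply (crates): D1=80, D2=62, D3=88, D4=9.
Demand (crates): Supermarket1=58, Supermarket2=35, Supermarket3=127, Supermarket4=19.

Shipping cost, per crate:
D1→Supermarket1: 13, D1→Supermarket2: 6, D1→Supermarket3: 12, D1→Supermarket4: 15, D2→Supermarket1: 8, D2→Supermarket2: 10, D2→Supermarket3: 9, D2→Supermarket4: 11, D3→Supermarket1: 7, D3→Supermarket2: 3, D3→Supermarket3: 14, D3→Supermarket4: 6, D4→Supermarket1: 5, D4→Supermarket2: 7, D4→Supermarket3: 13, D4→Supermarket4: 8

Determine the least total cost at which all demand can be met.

Optimal allocation:
  D1 to Supermarket2: 15 × 6 = 90
  D1 to Supermarket3: 65 × 12 = 780
  D2 to Supermarket3: 62 × 9 = 558
  D3 to Supermarket1: 49 × 7 = 343
  D3 to Supermarket2: 20 × 3 = 60
  D3 to Supermarket4: 19 × 6 = 114
  D4 to Supermarket1: 9 × 5 = 45
Total = 90 + 780 + 558 + 343 + 60 + 114 + 45 = 1990.

1990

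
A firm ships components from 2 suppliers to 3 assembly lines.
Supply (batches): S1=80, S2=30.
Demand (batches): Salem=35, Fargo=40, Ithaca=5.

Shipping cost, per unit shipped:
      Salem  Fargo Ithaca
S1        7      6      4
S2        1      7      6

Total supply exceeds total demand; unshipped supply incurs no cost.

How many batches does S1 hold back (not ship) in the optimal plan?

Minimum-cost shipments:
  S1–Salem: 5 × 7 = 35
  S1–Fargo: 40 × 6 = 240
  S1–Ithaca: 5 × 4 = 20
  S2–Salem: 30 × 1 = 30
Total cost = 325.
S1 ships 50 of its 80, leaving 30.

30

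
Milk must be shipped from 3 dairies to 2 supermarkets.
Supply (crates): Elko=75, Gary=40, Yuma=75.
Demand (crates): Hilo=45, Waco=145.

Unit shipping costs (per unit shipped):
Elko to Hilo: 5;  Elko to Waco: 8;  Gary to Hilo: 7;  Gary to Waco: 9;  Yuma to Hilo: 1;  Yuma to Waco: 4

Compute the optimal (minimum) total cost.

1125

A cheapest plan:
  Elko->Hilo: 45 × 5 = 225
  Elko->Waco: 30 × 8 = 240
  Gary->Waco: 40 × 9 = 360
  Yuma->Waco: 75 × 4 = 300
Total = 225 + 240 + 360 + 300 = 1125.
(Supply check: Elko ships 75; Gary ships 40; Yuma ships 75.)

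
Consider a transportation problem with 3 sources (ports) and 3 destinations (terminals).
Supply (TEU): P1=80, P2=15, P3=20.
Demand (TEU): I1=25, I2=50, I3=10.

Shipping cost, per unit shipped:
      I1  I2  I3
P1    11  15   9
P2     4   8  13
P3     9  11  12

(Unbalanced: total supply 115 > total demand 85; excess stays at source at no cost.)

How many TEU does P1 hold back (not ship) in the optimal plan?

30

An optimal plan:
  P1→I1: 10 × 11 = 110
  P1→I2: 30 × 15 = 450
  P1→I3: 10 × 9 = 90
  P2→I1: 15 × 4 = 60
  P3→I2: 20 × 11 = 220
Total cost = 930.
P1 ships 50 of its 80, leaving 30.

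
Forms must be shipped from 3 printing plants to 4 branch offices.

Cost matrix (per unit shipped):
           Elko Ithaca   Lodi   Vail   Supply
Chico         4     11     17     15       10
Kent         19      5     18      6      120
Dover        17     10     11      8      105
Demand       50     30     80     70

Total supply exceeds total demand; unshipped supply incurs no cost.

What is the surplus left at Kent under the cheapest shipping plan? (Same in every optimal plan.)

Minimum-cost shipments:
  Chico–Elko: 10 × 4 = 40
  Kent–Elko: 15 × 19 = 285
  Kent–Ithaca: 30 × 5 = 150
  Kent–Vail: 70 × 6 = 420
  Dover–Elko: 25 × 17 = 425
  Dover–Lodi: 80 × 11 = 880
Total cost = 2200.
Kent ships 115 of its 120, leaving 5.

5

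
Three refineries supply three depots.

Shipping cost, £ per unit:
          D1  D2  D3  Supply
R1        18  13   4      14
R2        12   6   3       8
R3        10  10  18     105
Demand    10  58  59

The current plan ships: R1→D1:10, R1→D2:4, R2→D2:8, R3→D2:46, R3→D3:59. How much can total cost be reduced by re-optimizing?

376

Current plan cost = 10·18 + 4·13 + 8·6 + 46·10 + 59·18 = £1802.
Optimal plan:
  R1->D3: 14 × £4 = £56
  R2->D3: 8 × £3 = £24
  R3->D1: 10 × £10 = £100
  R3->D2: 58 × £10 = £580
  R3->D3: 37 × £18 = £666
Optimal cost = £1426.
Saving = 1802 − 1426 = £376.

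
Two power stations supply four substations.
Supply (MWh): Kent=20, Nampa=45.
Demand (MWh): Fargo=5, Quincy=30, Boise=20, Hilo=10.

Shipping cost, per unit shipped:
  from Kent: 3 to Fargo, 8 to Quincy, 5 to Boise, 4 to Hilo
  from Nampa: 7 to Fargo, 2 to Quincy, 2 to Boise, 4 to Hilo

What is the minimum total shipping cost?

170

One minimum-cost allocation:
  Kent→Fargo: 5 × 3 = 15
  Kent→Boise: 5 × 5 = 25
  Kent→Hilo: 10 × 4 = 40
  Nampa→Quincy: 30 × 2 = 60
  Nampa→Boise: 15 × 2 = 30
Total = 15 + 25 + 40 + 60 + 30 = 170.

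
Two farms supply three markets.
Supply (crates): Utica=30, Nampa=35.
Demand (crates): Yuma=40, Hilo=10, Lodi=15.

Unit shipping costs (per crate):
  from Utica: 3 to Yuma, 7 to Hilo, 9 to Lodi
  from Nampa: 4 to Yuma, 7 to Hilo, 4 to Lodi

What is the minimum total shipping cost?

Optimal allocation:
  Utica–Yuma: 30 × 3 = 90
  Nampa–Yuma: 10 × 4 = 40
  Nampa–Hilo: 10 × 7 = 70
  Nampa–Lodi: 15 × 4 = 60
Total = 90 + 40 + 70 + 60 = 260.
(Supply check: Utica ships 30; Nampa ships 35.)

260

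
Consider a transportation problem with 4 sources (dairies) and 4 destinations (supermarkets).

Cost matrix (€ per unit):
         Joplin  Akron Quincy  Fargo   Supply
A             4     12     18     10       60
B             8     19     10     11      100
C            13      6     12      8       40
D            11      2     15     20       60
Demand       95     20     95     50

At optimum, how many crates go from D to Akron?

20

Optimal shipments:
  A->Joplin: 60 crates
  B->Quincy: 90 crates
  B->Fargo: 10 crates
  C->Fargo: 40 crates
  D->Joplin: 35 crates
  D->Akron: 20 crates
  D->Quincy: 5 crates
Total cost = €2070.
So D→Akron carries 20 crates.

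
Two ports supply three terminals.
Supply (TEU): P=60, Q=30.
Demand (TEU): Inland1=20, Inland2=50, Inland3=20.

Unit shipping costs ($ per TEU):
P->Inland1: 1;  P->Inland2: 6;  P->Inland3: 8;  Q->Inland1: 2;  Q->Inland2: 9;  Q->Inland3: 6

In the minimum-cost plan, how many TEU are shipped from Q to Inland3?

20

Optimal shipments:
  P–Inland1: 10 TEU
  P–Inland2: 50 TEU
  Q–Inland1: 10 TEU
  Q–Inland3: 20 TEU
Total cost = $450.
So Q→Inland3 carries 20 TEU.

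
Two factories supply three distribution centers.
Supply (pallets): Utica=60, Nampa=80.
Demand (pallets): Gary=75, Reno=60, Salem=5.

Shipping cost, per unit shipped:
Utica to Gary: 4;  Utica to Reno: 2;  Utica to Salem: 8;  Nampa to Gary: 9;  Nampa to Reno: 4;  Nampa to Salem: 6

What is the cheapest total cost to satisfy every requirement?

645

Optimal allocation:
  Utica->Gary: 60 pallets
  Nampa->Gary: 15 pallets
  Nampa->Reno: 60 pallets
  Nampa->Salem: 5 pallets
Total cost = 645.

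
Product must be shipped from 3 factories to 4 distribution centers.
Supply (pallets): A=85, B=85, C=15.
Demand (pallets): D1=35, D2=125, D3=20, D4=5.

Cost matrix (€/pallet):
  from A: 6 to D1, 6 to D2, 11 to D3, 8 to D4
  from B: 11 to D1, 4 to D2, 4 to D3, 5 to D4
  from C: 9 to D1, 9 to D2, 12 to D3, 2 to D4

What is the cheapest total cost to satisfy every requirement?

An optimal shipping plan:
  A->D1: 25 pallets
  A->D2: 60 pallets
  B->D2: 65 pallets
  B->D3: 20 pallets
  C->D1: 10 pallets
  C->D4: 5 pallets
Total cost = €950.
(Supply check: A ships 85; B ships 85; C ships 15.)

950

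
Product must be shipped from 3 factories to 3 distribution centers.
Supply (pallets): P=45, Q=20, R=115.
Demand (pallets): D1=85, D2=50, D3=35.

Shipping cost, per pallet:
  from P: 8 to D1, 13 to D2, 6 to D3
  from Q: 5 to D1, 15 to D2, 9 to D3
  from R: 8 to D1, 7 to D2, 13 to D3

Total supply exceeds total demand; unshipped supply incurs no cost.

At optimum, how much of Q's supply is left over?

An optimal plan:
  P->D3: 35 × 6 = 210
  Q->D1: 20 × 5 = 100
  R->D1: 65 × 8 = 520
  R->D2: 50 × 7 = 350
Total cost = 1180.
Q ships 20 of its 20, leaving 0.

0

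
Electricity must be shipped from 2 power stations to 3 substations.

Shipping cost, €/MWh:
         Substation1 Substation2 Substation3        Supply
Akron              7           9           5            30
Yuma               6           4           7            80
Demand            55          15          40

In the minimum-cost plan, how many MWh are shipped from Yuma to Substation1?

Optimal shipments:
  Akron to Substation3: 30 MWh
  Yuma to Substation1: 55 MWh
  Yuma to Substation2: 15 MWh
  Yuma to Substation3: 10 MWh
Total cost = €610.
So Yuma→Substation1 carries 55 MWh.

55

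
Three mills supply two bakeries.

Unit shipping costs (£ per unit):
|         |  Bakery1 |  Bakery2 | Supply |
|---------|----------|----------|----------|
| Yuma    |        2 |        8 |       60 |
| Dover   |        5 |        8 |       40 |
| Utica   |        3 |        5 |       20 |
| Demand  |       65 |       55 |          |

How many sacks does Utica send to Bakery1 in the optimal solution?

0

The minimum-cost plan:
  Yuma to Bakery1: 60 × £2 = £120
  Dover to Bakery1: 5 × £5 = £25
  Dover to Bakery2: 35 × £8 = £280
  Utica to Bakery2: 20 × £5 = £100
Total cost = £525.
The route Utica→Bakery1 is not used.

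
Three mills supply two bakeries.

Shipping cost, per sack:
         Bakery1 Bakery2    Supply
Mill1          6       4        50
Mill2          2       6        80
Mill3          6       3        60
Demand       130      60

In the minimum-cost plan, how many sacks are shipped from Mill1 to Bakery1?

50

Optimal shipments:
  Mill1–Bakery1: 50 × 6 = 300
  Mill2–Bakery1: 80 × 2 = 160
  Mill3–Bakery2: 60 × 3 = 180
Total cost = 640.
So Mill1→Bakery1 carries 50 sacks.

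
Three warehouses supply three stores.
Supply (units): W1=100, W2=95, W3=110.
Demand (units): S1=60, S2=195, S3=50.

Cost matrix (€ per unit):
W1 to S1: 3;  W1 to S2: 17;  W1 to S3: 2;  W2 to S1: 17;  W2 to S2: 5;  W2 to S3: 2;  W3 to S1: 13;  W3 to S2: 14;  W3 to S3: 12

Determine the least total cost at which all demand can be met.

Optimal allocation:
  W1 to S1: 60 × €3 = €180
  W1 to S3: 40 × €2 = €80
  W2 to S2: 85 × €5 = €425
  W2 to S3: 10 × €2 = €20
  W3 to S2: 110 × €14 = €1540
Total = 180 + 80 + 425 + 20 + 1540 = €2245.
(Supply check: W1 ships 100; W2 ships 95; W3 ships 110.)

2245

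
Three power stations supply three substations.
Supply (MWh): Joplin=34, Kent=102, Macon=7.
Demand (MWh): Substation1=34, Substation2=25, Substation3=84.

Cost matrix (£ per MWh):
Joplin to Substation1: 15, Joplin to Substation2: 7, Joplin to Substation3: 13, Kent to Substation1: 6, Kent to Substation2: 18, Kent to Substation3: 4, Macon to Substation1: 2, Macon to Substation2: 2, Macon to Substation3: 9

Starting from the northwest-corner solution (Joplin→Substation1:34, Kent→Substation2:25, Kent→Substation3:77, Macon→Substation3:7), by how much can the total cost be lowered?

Current plan cost = 34·15 + 25·18 + 77·4 + 7·9 = £1331.
Optimal plan:
  Joplin to Substation2: 25 × £7 = £175
  Joplin to Substation3: 9 × £13 = £117
  Kent to Substation1: 27 × £6 = £162
  Kent to Substation3: 75 × £4 = £300
  Macon to Substation1: 7 × £2 = £14
Optimal cost = £768.
Saving = 1331 − 768 = £563.

563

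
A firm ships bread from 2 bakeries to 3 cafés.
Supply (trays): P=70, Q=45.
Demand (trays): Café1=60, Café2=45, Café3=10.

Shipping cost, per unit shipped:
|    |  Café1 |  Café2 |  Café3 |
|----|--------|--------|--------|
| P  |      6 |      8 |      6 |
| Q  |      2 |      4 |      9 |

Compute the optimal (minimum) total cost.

600

Optimal allocation:
  P→Café1: 15 × 6 = 90
  P→Café2: 45 × 8 = 360
  P→Café3: 10 × 6 = 60
  Q→Café1: 45 × 2 = 90
Total = 90 + 360 + 60 + 90 = 600.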